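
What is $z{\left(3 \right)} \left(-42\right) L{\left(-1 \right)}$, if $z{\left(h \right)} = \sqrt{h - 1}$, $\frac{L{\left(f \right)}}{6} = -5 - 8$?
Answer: $3276 \sqrt{2} \approx 4633.0$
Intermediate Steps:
$L{\left(f \right)} = -78$ ($L{\left(f \right)} = 6 \left(-5 - 8\right) = 6 \left(-13\right) = -78$)
$z{\left(h \right)} = \sqrt{-1 + h}$
$z{\left(3 \right)} \left(-42\right) L{\left(-1 \right)} = \sqrt{-1 + 3} \left(-42\right) \left(-78\right) = \sqrt{2} \left(-42\right) \left(-78\right) = - 42 \sqrt{2} \left(-78\right) = 3276 \sqrt{2}$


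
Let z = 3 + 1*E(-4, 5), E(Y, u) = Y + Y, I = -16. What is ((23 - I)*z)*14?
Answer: -2730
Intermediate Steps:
E(Y, u) = 2*Y
z = -5 (z = 3 + 1*(2*(-4)) = 3 + 1*(-8) = 3 - 8 = -5)
((23 - I)*z)*14 = ((23 - 1*(-16))*(-5))*14 = ((23 + 16)*(-5))*14 = (39*(-5))*14 = -195*14 = -2730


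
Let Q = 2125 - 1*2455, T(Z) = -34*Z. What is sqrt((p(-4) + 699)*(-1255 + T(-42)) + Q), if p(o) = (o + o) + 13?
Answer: sqrt(121462) ≈ 348.51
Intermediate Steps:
p(o) = 13 + 2*o (p(o) = 2*o + 13 = 13 + 2*o)
Q = -330 (Q = 2125 - 2455 = -330)
sqrt((p(-4) + 699)*(-1255 + T(-42)) + Q) = sqrt(((13 + 2*(-4)) + 699)*(-1255 - 34*(-42)) - 330) = sqrt(((13 - 8) + 699)*(-1255 + 1428) - 330) = sqrt((5 + 699)*173 - 330) = sqrt(704*173 - 330) = sqrt(121792 - 330) = sqrt(121462)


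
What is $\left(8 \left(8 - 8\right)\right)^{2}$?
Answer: $0$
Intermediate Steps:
$\left(8 \left(8 - 8\right)\right)^{2} = \left(8 \cdot 0\right)^{2} = 0^{2} = 0$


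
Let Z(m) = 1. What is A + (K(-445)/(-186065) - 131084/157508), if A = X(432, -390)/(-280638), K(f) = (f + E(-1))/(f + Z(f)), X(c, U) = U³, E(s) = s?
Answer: 1779700858212505603/8453041559489670 ≈ 210.54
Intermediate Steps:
K(f) = (-1 + f)/(1 + f) (K(f) = (f - 1)/(f + 1) = (-1 + f)/(1 + f))
A = 1098500/5197 (A = (-390)³/(-280638) = -59319000*(-1/280638) = 1098500/5197 ≈ 211.37)
A + (K(-445)/(-186065) - 131084/157508) = 1098500/5197 + (((-1 - 445)/(1 - 445))/(-186065) - 131084/157508) = 1098500/5197 + ((-446/(-444))*(-1/186065) - 131084*1/157508) = 1098500/5197 + (-1/444*(-446)*(-1/186065) - 32771/39377) = 1098500/5197 + ((223/222)*(-1/186065) - 32771/39377) = 1098500/5197 + (-223/41306430 - 32771/39377) = 1098500/5197 - 1353661798601/1626523294110 = 1779700858212505603/8453041559489670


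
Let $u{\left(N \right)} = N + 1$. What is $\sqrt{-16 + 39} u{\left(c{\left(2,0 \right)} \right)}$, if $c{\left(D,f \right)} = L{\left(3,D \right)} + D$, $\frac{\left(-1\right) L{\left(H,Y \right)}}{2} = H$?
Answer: $- 3 \sqrt{23} \approx -14.387$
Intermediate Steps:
$L{\left(H,Y \right)} = - 2 H$
$c{\left(D,f \right)} = -6 + D$ ($c{\left(D,f \right)} = \left(-2\right) 3 + D = -6 + D$)
$u{\left(N \right)} = 1 + N$
$\sqrt{-16 + 39} u{\left(c{\left(2,0 \right)} \right)} = \sqrt{-16 + 39} \left(1 + \left(-6 + 2\right)\right) = \sqrt{23} \left(1 - 4\right) = \sqrt{23} \left(-3\right) = - 3 \sqrt{23}$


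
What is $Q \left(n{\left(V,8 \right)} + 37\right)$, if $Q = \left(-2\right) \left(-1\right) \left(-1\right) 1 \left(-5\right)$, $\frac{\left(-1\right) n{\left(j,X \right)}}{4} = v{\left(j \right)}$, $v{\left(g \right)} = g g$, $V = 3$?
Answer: $10$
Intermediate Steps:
$v{\left(g \right)} = g^{2}$
$n{\left(j,X \right)} = - 4 j^{2}$
$Q = 10$ ($Q = 2 \left(\left(-1\right) \left(-5\right)\right) = 2 \cdot 5 = 10$)
$Q \left(n{\left(V,8 \right)} + 37\right) = 10 \left(- 4 \cdot 3^{2} + 37\right) = 10 \left(\left(-4\right) 9 + 37\right) = 10 \left(-36 + 37\right) = 10 \cdot 1 = 10$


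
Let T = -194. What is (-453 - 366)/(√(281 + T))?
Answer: -273*√87/29 ≈ -87.806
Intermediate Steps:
(-453 - 366)/(√(281 + T)) = (-453 - 366)/(√(281 - 194)) = -819*√87/87 = -273*√87/29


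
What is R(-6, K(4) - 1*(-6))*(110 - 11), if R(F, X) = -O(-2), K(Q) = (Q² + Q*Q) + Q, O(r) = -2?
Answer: 198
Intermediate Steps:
K(Q) = Q + 2*Q² (K(Q) = (Q² + Q²) + Q = 2*Q² + Q = Q + 2*Q²)
R(F, X) = 2 (R(F, X) = -1*(-2) = 2)
R(-6, K(4) - 1*(-6))*(110 - 11) = 2*(110 - 11) = 2*99 = 198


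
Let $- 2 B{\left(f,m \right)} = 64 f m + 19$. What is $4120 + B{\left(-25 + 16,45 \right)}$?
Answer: $\frac{34141}{2} \approx 17071.0$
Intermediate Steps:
$B{\left(f,m \right)} = - \frac{19}{2} - 32 f m$ ($B{\left(f,m \right)} = - \frac{64 f m + 19}{2} = - \frac{19 + 64 f m}{2} = - \frac{19}{2} - 32 f m$)
$4120 + B{\left(-25 + 16,45 \right)} = 4120 - \left(\frac{19}{2} + 32 \left(-25 + 16\right) 45\right) = 4120 - \left(\frac{19}{2} - 12960\right) = 4120 + \left(- \frac{19}{2} + 12960\right) = 4120 + \frac{25901}{2} = \frac{34141}{2}$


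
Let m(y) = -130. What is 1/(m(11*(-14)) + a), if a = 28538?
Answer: 1/28408 ≈ 3.5201e-5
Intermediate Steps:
1/(m(11*(-14)) + a) = 1/(-130 + 28538) = 1/28408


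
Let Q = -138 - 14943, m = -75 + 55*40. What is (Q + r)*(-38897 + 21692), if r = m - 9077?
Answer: 379077765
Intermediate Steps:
m = 2125 (m = -75 + 2200 = 2125)
r = -6952 (r = 2125 - 9077 = -6952)
Q = -15081
(Q + r)*(-38897 + 21692) = (-15081 - 6952)*(-38897 + 21692) = -22033*(-17205) = 379077765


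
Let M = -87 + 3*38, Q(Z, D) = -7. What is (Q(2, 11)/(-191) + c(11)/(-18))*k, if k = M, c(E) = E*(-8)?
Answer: 25401/191 ≈ 132.99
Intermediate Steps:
M = 27 (M = -87 + 114 = 27)
c(E) = -8*E
k = 27
(Q(2, 11)/(-191) + c(11)/(-18))*k = (-7/(-191) - 8*11/(-18))*27 = (-7*(-1/191) - 88*(-1/18))*27 = (7/191 + 44/9)*27 = (8467/1719)*27 = 25401/191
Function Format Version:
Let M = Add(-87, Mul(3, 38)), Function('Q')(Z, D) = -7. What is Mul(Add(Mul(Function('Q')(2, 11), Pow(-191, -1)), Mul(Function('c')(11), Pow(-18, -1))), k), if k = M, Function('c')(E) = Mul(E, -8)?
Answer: Rational(25401, 191) ≈ 132.99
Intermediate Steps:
M = 27 (M = Add(-87, 114) = 27)
Function('c')(E) = Mul(-8, E)
k = 27
Mul(Add(Mul(Function('Q')(2, 11), Pow(-191, -1)), Mul(Function('c')(11), Pow(-18, -1))), k) = Mul(Add(Mul(-7, Pow(-191, -1)), Mul(Mul(-8, 11), Pow(-18, -1))), 27) = Mul(Add(Mul(-7, Rational(-1, 191)), Mul(-88, Rational(-1, 18))), 27) = Mul(Add(Rational(7, 191), Rational(44, 9)), 27) = Mul(Rational(8467, 1719), 27) = Rational(25401, 191)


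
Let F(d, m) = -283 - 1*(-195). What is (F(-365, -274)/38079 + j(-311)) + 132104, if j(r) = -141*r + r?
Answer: 6688347788/38079 ≈ 1.7564e+5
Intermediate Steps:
F(d, m) = -88 (F(d, m) = -283 + 195 = -88)
j(r) = -140*r
(F(-365, -274)/38079 + j(-311)) + 132104 = (-88/38079 - 140*(-311)) + 132104 = (-88*1/38079 + 43540) + 132104 = (-88/38079 + 43540) + 132104 = 1657959572/38079 + 132104 = 6688347788/38079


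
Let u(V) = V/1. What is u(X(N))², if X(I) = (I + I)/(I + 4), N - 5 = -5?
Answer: 0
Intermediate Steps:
N = 0 (N = 5 - 5 = 0)
X(I) = 2*I/(4 + I) (X(I) = (2*I)/(4 + I) = 2*I/(4 + I))
u(V) = V (u(V) = V*1 = V)
u(X(N))² = (2*0/(4 + 0))² = (2*0/4)² = (2*0*(¼))² = 0² = 0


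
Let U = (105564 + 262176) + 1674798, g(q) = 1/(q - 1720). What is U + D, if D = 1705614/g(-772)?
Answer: -4248347550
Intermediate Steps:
g(q) = 1/(-1720 + q)
U = 2042538 (U = 367740 + 1674798 = 2042538)
D = -4250390088 (D = 1705614/(1/(-1720 - 772)) = 1705614/(1/(-2492)) = 1705614/(-1/2492) = 1705614*(-2492) = -4250390088)
U + D = 2042538 - 4250390088 = -4248347550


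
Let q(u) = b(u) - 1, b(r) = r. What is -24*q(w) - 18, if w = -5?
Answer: 126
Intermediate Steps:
q(u) = -1 + u (q(u) = u - 1 = -1 + u)
-24*q(w) - 18 = -24*(-1 - 5) - 18 = -24*(-6) - 18 = 144 - 18 = 126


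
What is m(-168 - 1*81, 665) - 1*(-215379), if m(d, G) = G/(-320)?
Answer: 13784123/64 ≈ 2.1538e+5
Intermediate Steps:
m(d, G) = -G/320 (m(d, G) = G*(-1/320) = -G/320)
m(-168 - 1*81, 665) - 1*(-215379) = -1/320*665 - 1*(-215379) = -133/64 + 215379 = 13784123/64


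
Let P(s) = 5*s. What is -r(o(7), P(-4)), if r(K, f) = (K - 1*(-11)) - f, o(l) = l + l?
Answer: -45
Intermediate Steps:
o(l) = 2*l
r(K, f) = 11 + K - f (r(K, f) = (K + 11) - f = (11 + K) - f = 11 + K - f)
-r(o(7), P(-4)) = -(11 + 2*7 - 5*(-4)) = -(11 + 14 - 1*(-20)) = -(11 + 14 + 20) = -1*45 = -45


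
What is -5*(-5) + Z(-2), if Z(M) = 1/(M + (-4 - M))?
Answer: 99/4 ≈ 24.750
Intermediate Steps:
Z(M) = -¼ (Z(M) = 1/(-4) = -¼)
-5*(-5) + Z(-2) = -5*(-5) - ¼ = 25 - ¼ = 99/4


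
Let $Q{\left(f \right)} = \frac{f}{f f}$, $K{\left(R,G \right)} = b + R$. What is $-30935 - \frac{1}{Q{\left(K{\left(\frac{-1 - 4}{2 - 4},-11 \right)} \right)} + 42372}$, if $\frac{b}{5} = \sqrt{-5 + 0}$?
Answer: $\frac{5 \left(- 2621555642 \sqrt{5} + 1310790195 i\right)}{2 \left(- 105931 i + 211860 \sqrt{5}\right)} \approx -30935.0$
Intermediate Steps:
$b = 5 i \sqrt{5}$ ($b = 5 \sqrt{-5 + 0} = 5 \sqrt{-5} = 5 i \sqrt{5} \approx 11.18 i$)
$K{\left(R,G \right)} = R + 5 i \sqrt{5}$ ($K{\left(R,G \right)} = 5 i \sqrt{5} + R = R + 5 i \sqrt{5}$)
$Q{\left(f \right)} = \frac{1}{f}$ ($Q{\left(f \right)} = \frac{f}{f^{2}} = \frac{1}{f}$)
$-30935 - \frac{1}{Q{\left(K{\left(\frac{-1 - 4}{2 - 4},-11 \right)} \right)} + 42372} = -30935 - \frac{1}{\frac{1}{\frac{-1 - 4}{2 - 4} + 5 i \sqrt{5}} + 42372} = -30935 - \frac{1}{\frac{1}{- \frac{5}{-2} + 5 i \sqrt{5}} + 42372} = -30935 - \frac{1}{\frac{1}{\left(-5\right) \left(- \frac{1}{2}\right) + 5 i \sqrt{5}} + 42372} = -30935 - \frac{1}{\frac{1}{\frac{5}{2} + 5 i \sqrt{5}} + 42372} = -30935 - \frac{1}{42372 + \frac{1}{\frac{5}{2} + 5 i \sqrt{5}}}$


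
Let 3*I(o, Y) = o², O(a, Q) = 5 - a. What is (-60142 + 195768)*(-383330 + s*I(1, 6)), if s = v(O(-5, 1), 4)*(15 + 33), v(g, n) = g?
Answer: -51967814420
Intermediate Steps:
s = 480 (s = (5 - 1*(-5))*(15 + 33) = (5 + 5)*48 = 10*48 = 480)
I(o, Y) = o²/3
(-60142 + 195768)*(-383330 + s*I(1, 6)) = (-60142 + 195768)*(-383330 + 480*((⅓)*1²)) = 135626*(-383330 + 480*((⅓)*1)) = 135626*(-383330 + 480*(⅓)) = 135626*(-383330 + 160) = 135626*(-383170) = -51967814420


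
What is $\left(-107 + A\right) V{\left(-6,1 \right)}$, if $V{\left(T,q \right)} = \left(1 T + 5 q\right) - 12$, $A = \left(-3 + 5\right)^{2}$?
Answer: $1339$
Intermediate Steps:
$A = 4$ ($A = 2^{2} = 4$)
$V{\left(T,q \right)} = -12 + T + 5 q$ ($V{\left(T,q \right)} = \left(T + 5 q\right) - 12 = -12 + T + 5 q$)
$\left(-107 + A\right) V{\left(-6,1 \right)} = \left(-107 + 4\right) \left(-12 - 6 + 5 \cdot 1\right) = - 103 \left(-12 - 6 + 5\right) = \left(-103\right) \left(-13\right) = 1339$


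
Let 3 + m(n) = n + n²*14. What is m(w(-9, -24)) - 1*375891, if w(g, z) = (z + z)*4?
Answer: 140010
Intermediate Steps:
w(g, z) = 8*z (w(g, z) = (2*z)*4 = 8*z)
m(n) = -3 + n + 14*n² (m(n) = -3 + (n + n²*14) = -3 + (n + 14*n²) = -3 + n + 14*n²)
m(w(-9, -24)) - 1*375891 = (-3 + 8*(-24) + 14*(8*(-24))²) - 1*375891 = (-3 - 192 + 14*(-192)²) - 375891 = (-3 - 192 + 14*36864) - 375891 = (-3 - 192 + 516096) - 375891 = 515901 - 375891 = 140010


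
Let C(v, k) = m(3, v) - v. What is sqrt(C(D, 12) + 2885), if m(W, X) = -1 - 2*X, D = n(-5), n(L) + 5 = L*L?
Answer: 2*sqrt(706) ≈ 53.141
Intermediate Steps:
n(L) = -5 + L**2 (n(L) = -5 + L*L = -5 + L**2)
D = 20 (D = -5 + (-5)**2 = -5 + 25 = 20)
C(v, k) = -1 - 3*v (C(v, k) = (-1 - 2*v) - v = -1 - 3*v)
sqrt(C(D, 12) + 2885) = sqrt((-1 - 3*20) + 2885) = sqrt((-1 - 60) + 2885) = sqrt(-61 + 2885) = sqrt(2824) = 2*sqrt(706)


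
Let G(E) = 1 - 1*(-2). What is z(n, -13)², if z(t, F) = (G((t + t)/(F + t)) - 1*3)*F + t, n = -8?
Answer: 64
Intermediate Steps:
G(E) = 3 (G(E) = 1 + 2 = 3)
z(t, F) = t (z(t, F) = (3 - 1*3)*F + t = (3 - 3)*F + t = 0*F + t = 0 + t = t)
z(n, -13)² = (-8)² = 64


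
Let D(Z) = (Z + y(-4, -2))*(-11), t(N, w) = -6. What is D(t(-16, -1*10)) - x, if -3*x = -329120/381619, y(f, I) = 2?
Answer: 50044588/1144857 ≈ 43.713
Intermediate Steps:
D(Z) = -22 - 11*Z (D(Z) = (Z + 2)*(-11) = (2 + Z)*(-11) = -22 - 11*Z)
x = 329120/1144857 (x = -(-329120)/(3*381619) = -⅓*(-329120/381619) = 329120/1144857 ≈ 0.28748)
D(t(-16, -1*10)) - x = (-22 - 11*(-6)) - 1*329120/1144857 = (-22 + 66) - 329120/1144857 = 44 - 329120/1144857 = 50044588/1144857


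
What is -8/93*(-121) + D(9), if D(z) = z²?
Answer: 8501/93 ≈ 91.409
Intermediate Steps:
-8/93*(-121) + D(9) = -8/93*(-121) + 9² = -8*1/93*(-121) + 81 = -8/93*(-121) + 81 = 968/93 + 81 = 8501/93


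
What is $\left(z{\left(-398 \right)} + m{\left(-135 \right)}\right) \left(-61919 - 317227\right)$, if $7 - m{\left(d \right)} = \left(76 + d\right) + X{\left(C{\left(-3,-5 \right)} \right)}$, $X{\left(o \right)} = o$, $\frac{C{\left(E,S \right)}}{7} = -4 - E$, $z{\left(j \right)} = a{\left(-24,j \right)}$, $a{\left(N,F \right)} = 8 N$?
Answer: $45118374$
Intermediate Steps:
$z{\left(j \right)} = -192$ ($z{\left(j \right)} = 8 \left(-24\right) = -192$)
$C{\left(E,S \right)} = -28 - 7 E$ ($C{\left(E,S \right)} = 7 \left(-4 - E\right) = -28 - 7 E$)
$m{\left(d \right)} = -62 - d$ ($m{\left(d \right)} = 7 - \left(\left(76 + d\right) - 7\right) = 7 - \left(69 + d\right) = -62 - d$)
$\left(z{\left(-398 \right)} + m{\left(-135 \right)}\right) \left(-61919 - 317227\right) = \left(-192 - -73\right) \left(-61919 - 317227\right) = \left(-192 + \left(-62 + 135\right)\right) \left(-379146\right) = \left(-192 + 73\right) \left(-379146\right) = \left(-119\right) \left(-379146\right) = 45118374$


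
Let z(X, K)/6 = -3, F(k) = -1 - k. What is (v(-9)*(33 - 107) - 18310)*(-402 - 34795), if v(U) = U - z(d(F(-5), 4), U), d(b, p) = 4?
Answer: 667898272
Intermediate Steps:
z(X, K) = -18 (z(X, K) = 6*(-3) = -18)
v(U) = 18 + U (v(U) = U - 1*(-18) = U + 18 = 18 + U)
(v(-9)*(33 - 107) - 18310)*(-402 - 34795) = ((18 - 9)*(33 - 107) - 18310)*(-402 - 34795) = (9*(-74) - 18310)*(-35197) = (-666 - 18310)*(-35197) = -18976*(-35197) = 667898272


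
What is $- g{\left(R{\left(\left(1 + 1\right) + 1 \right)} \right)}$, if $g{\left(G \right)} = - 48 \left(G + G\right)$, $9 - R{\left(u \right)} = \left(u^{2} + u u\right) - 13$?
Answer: $384$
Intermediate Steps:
$R{\left(u \right)} = 22 - 2 u^{2}$ ($R{\left(u \right)} = 9 - \left(\left(u^{2} + u u\right) - 13\right) = 9 - \left(\left(u^{2} + u^{2}\right) - 13\right) = 9 - \left(2 u^{2} - 13\right) = 9 - \left(-13 + 2 u^{2}\right) = 22 - 2 u^{2}$)
$g{\left(G \right)} = - 96 G$ ($g{\left(G \right)} = - 48 \cdot 2 G = - 96 G$)
$- g{\left(R{\left(\left(1 + 1\right) + 1 \right)} \right)} = - \left(-96\right) \left(22 - 2 \left(\left(1 + 1\right) + 1\right)^{2}\right) = - \left(-96\right) \left(22 - 2 \left(2 + 1\right)^{2}\right) = - \left(-96\right) \left(22 - 2 \cdot 3^{2}\right) = - \left(-96\right) \left(22 - 18\right) = - \left(-96\right) 4 = \left(-1\right) \left(-384\right) = 384$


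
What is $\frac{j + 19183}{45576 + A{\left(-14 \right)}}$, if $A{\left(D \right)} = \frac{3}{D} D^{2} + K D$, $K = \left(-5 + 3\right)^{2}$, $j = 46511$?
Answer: $\frac{32847}{22739} \approx 1.4445$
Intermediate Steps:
$K = 4$ ($K = \left(-2\right)^{2} = 4$)
$A{\left(D \right)} = 7 D$ ($A{\left(D \right)} = \frac{3}{D} D^{2} + 4 D = 3 D + 4 D = 7 D$)
$\frac{j + 19183}{45576 + A{\left(-14 \right)}} = \frac{46511 + 19183}{45576 + 7 \left(-14\right)} = \frac{65694}{45576 - 98} = \frac{65694}{45478} = 65694 \cdot \frac{1}{45478} = \frac{32847}{22739}$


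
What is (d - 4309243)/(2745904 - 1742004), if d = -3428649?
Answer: -1934473/250975 ≈ -7.7078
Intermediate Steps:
(d - 4309243)/(2745904 - 1742004) = (-3428649 - 4309243)/(2745904 - 1742004) = -7737892/1003900 = -7737892*1/1003900 = -1934473/250975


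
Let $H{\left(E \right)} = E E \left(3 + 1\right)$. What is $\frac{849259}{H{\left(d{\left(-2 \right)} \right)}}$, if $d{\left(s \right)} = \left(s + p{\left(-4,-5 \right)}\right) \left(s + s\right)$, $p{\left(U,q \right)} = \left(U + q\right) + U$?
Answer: $\frac{849259}{14400} \approx 58.976$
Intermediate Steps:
$p{\left(U,q \right)} = q + 2 U$
$d{\left(s \right)} = 2 s \left(-13 + s\right)$ ($d{\left(s \right)} = \left(s + \left(-5 + 2 \left(-4\right)\right)\right) \left(s + s\right) = \left(s - 13\right) 2 s = \left(-13 + s\right) 2 s = 2 s \left(-13 + s\right)$)
$H{\left(E \right)} = 4 E^{2}$ ($H{\left(E \right)} = E E 4 = E 4 E = 4 E^{2}$)
$\frac{849259}{H{\left(d{\left(-2 \right)} \right)}} = \frac{849259}{4 \left(2 \left(-2\right) \left(-13 - 2\right)\right)^{2}} = \frac{849259}{4 \left(2 \left(-2\right) \left(-15\right)\right)^{2}} = \frac{849259}{4 \cdot 60^{2}} = \frac{849259}{4 \cdot 3600} = \frac{849259}{14400}$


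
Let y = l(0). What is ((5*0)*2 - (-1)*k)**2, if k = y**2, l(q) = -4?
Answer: 256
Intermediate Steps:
y = -4
k = 16 (k = (-4)**2 = 16)
((5*0)*2 - (-1)*k)**2 = ((5*0)*2 - (-1)*16)**2 = (0*2 - 1*(-16))**2 = (0 + 16)**2 = 16**2 = 256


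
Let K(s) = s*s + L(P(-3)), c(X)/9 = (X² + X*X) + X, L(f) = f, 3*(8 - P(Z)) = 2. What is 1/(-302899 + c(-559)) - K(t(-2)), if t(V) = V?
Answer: -180768749/15950184 ≈ -11.333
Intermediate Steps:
P(Z) = 22/3 (P(Z) = 8 - ⅓*2 = 8 - ⅔ = 22/3)
c(X) = 9*X + 18*X² (c(X) = 9*((X² + X*X) + X) = 9*((X² + X²) + X) = 9*(2*X² + X) = 9*(X + 2*X²) = 9*X + 18*X²)
K(s) = 22/3 + s² (K(s) = s*s + 22/3 = s² + 22/3 = 22/3 + s²)
1/(-302899 + c(-559)) - K(t(-2)) = 1/(-302899 + 9*(-559)*(1 + 2*(-559))) - (22/3 + (-2)²) = 1/(-302899 + 9*(-559)*(1 - 1118)) - (22/3 + 4) = 1/(-302899 + 9*(-559)*(-1117)) - 1*34/3 = 1/(-302899 + 5619627) - 34/3 = 1/5316728 - 34/3 = -180768749/15950184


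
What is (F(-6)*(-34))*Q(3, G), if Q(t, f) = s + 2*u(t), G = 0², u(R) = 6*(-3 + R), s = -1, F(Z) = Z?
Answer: -204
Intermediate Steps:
u(R) = -18 + 6*R
G = 0
Q(t, f) = -37 + 12*t (Q(t, f) = -1 + 2*(-18 + 6*t) = -1 + (-36 + 12*t) = -37 + 12*t)
(F(-6)*(-34))*Q(3, G) = (-6*(-34))*(-37 + 12*3) = 204*(-37 + 36) = 204*(-1) = -204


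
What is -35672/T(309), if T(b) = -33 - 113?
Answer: 17836/73 ≈ 244.33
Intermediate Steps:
T(b) = -146
-35672/T(309) = -35672/(-146) = -35672*(-1/146) = 17836/73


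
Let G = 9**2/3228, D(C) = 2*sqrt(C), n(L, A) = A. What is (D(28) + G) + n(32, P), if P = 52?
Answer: 55979/1076 + 4*sqrt(7) ≈ 62.608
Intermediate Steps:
G = 27/1076 (G = 81*(1/3228) = 27/1076 ≈ 0.025093)
(D(28) + G) + n(32, P) = (2*sqrt(28) + 27/1076) + 52 = (2*(2*sqrt(7)) + 27/1076) + 52 = (4*sqrt(7) + 27/1076) + 52 = (27/1076 + 4*sqrt(7)) + 52 = 55979/1076 + 4*sqrt(7)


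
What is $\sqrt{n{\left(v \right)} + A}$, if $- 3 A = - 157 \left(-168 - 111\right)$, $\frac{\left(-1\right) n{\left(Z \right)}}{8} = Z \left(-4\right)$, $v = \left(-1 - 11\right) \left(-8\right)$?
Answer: $3 i \sqrt{1281} \approx 107.37 i$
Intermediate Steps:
$v = 96$ ($v = \left(-12\right) \left(-8\right) = 96$)
$n{\left(Z \right)} = 32 Z$ ($n{\left(Z \right)} = - 8 Z \left(-4\right) = - 8 \left(- 4 Z\right) = 32 Z$)
$A = -14601$ ($A = - \frac{\left(-157\right) \left(-168 - 111\right)}{3} = - \frac{\left(-157\right) \left(-279\right)}{3} = \left(- \frac{1}{3}\right) 43803 = -14601$)
$\sqrt{n{\left(v \right)} + A} = \sqrt{32 \cdot 96 - 14601} = \sqrt{3072 - 14601} = \sqrt{-11529} = 3 i \sqrt{1281}$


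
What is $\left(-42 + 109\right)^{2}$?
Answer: $4489$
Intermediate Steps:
$\left(-42 + 109\right)^{2} = 67^{2} = 4489$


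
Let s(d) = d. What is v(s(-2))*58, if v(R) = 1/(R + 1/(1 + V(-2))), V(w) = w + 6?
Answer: -290/9 ≈ -32.222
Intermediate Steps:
V(w) = 6 + w
v(R) = 1/(⅕ + R) (v(R) = 1/(R + 1/(1 + (6 - 2))) = 1/(R + 1/(1 + 4)) = 1/(R + 1/5) = 1/(R + ⅕) = 1/(⅕ + R))
v(s(-2))*58 = (5/(1 + 5*(-2)))*58 = (5/(1 - 10))*58 = (5/(-9))*58 = (5*(-⅑))*58 = -5/9*58 = -290/9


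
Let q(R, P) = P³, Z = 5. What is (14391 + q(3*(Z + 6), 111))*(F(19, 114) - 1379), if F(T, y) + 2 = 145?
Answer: -1708179192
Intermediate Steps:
F(T, y) = 143 (F(T, y) = -2 + 145 = 143)
(14391 + q(3*(Z + 6), 111))*(F(19, 114) - 1379) = (14391 + 111³)*(143 - 1379) = (14391 + 1367631)*(-1236) = 1382022*(-1236) = -1708179192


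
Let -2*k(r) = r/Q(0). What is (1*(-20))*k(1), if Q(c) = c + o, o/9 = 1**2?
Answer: 10/9 ≈ 1.1111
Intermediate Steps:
o = 9 (o = 9*1**2 = 9*1 = 9)
Q(c) = 9 + c (Q(c) = c + 9 = 9 + c)
k(r) = -r/18 (k(r) = -r/(2*(9 + 0)) = -r/(2*9) = -r/18)
(1*(-20))*k(1) = (1*(-20))*(-1/18*1) = -20*(-1/18) = 10/9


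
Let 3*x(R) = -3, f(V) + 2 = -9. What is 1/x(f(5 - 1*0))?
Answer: -1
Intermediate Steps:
f(V) = -11 (f(V) = -2 - 9 = -11)
x(R) = -1 (x(R) = (1/3)*(-3) = -1)
1/x(f(5 - 1*0)) = 1/(-1) = -1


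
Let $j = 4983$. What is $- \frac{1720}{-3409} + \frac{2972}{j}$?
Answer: $\frac{18702308}{16987047} \approx 1.101$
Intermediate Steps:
$- \frac{1720}{-3409} + \frac{2972}{j} = - \frac{1720}{-3409} + \frac{2972}{4983} = \left(-1720\right) \left(- \frac{1}{3409}\right) + 2972 \cdot \frac{1}{4983} = \frac{1720}{3409} + \frac{2972}{4983} = \frac{18702308}{16987047}$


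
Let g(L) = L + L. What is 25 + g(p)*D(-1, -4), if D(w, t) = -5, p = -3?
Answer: 55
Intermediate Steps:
g(L) = 2*L
25 + g(p)*D(-1, -4) = 25 + (2*(-3))*(-5) = 25 - 6*(-5) = 25 + 30 = 55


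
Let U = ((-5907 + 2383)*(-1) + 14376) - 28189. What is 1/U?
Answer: -1/10289 ≈ -9.7191e-5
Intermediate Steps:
U = -10289 (U = (-3524*(-1) + 14376) - 28189 = (3524 + 14376) - 28189 = 17900 - 28189 = -10289)
1/U = 1/(-10289) = -1/10289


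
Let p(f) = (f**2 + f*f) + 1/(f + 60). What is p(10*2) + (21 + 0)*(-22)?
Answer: 27041/80 ≈ 338.01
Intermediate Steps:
p(f) = 1/(60 + f) + 2*f**2 (p(f) = (f**2 + f**2) + 1/(60 + f) = 2*f**2 + 1/(60 + f) = 1/(60 + f) + 2*f**2)
p(10*2) + (21 + 0)*(-22) = (1 + 2*(10*2)**3 + 120*(10*2)**2)/(60 + 10*2) + (21 + 0)*(-22) = (1 + 2*20**3 + 120*20**2)/(60 + 20) + 21*(-22) = (1 + 2*8000 + 120*400)/80 - 462 = (1 + 16000 + 48000)/80 - 462 = (1/80)*64001 - 462 = 64001/80 - 462 = 27041/80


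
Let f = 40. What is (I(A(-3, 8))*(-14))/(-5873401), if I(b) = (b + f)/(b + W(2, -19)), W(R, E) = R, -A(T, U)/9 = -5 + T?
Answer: 784/217315837 ≈ 3.6077e-6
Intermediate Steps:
A(T, U) = 45 - 9*T (A(T, U) = -9*(-5 + T) = 45 - 9*T)
I(b) = (40 + b)/(2 + b) (I(b) = (b + 40)/(b + 2) = (40 + b)/(2 + b))
(I(A(-3, 8))*(-14))/(-5873401) = (((40 + (45 - 9*(-3)))/(2 + (45 - 9*(-3))))*(-14))/(-5873401) = (((40 + (45 + 27))/(2 + (45 + 27)))*(-14))*(-1/5873401) = (((40 + 72)/(2 + 72))*(-14))*(-1/5873401) = ((112/74)*(-14))*(-1/5873401) = (((1/74)*112)*(-14))*(-1/5873401) = ((56/37)*(-14))*(-1/5873401) = -784/37*(-1/5873401) = 784/217315837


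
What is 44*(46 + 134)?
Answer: 7920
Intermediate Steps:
44*(46 + 134) = 44*180 = 7920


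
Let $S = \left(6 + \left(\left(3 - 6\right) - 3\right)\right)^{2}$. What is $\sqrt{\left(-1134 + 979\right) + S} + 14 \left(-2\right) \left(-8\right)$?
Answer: $224 + i \sqrt{155} \approx 224.0 + 12.45 i$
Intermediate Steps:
$S = 0$ ($S = \left(6 - 6\right)^{2} = 0^{2} = 0$)
$\sqrt{\left(-1134 + 979\right) + S} + 14 \left(-2\right) \left(-8\right) = \sqrt{\left(-1134 + 979\right) + 0} + 14 \left(-2\right) \left(-8\right) = \sqrt{-155 + 0} - -224 = \sqrt{-155} + 224 = i \sqrt{155} + 224 = 224 + i \sqrt{155}$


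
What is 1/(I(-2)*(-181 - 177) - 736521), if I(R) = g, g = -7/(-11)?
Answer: -11/8104237 ≈ -1.3573e-6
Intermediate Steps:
g = 7/11 (g = -7*(-1/11) = 7/11 ≈ 0.63636)
I(R) = 7/11
1/(I(-2)*(-181 - 177) - 736521) = 1/(7*(-181 - 177)/11 - 736521) = 1/((7/11)*(-358) - 736521) = 1/(-2506/11 - 736521) = 1/(-8104237/11) = -11/8104237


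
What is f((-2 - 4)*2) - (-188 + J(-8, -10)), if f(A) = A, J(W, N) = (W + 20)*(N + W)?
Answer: 392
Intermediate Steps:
J(W, N) = (20 + W)*(N + W)
f((-2 - 4)*2) - (-188 + J(-8, -10)) = (-2 - 4)*2 - (-188 + ((-8)² + 20*(-10) + 20*(-8) - 10*(-8))) = -6*2 - (-188 + (64 - 200 - 160 + 80)) = -12 - (-188 - 216) = -12 - 1*(-404) = -12 + 404 = 392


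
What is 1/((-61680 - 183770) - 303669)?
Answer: -1/549119 ≈ -1.8211e-6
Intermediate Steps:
1/((-61680 - 183770) - 303669) = 1/(-245450 - 303669) = 1/(-549119) = -1/549119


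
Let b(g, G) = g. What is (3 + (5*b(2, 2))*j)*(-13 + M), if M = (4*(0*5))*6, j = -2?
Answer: 221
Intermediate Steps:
M = 0 (M = (4*0)*6 = 0*6 = 0)
(3 + (5*b(2, 2))*j)*(-13 + M) = (3 + (5*2)*(-2))*(-13 + 0) = (3 + 10*(-2))*(-13) = (3 - 20)*(-13) = -17*(-13) = 221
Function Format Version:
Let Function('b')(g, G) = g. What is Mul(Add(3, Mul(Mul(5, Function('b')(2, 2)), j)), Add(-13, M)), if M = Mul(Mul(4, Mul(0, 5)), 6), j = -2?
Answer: 221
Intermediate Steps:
M = 0 (M = Mul(Mul(4, 0), 6) = Mul(0, 6) = 0)
Mul(Add(3, Mul(Mul(5, Function('b')(2, 2)), j)), Add(-13, M)) = Mul(Add(3, Mul(Mul(5, 2), -2)), Add(-13, 0)) = Mul(Add(3, Mul(10, -2)), -13) = Mul(Add(3, -20), -13) = Mul(-17, -13) = 221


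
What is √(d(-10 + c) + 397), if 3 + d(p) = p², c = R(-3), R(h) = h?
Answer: √563 ≈ 23.728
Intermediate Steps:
c = -3
d(p) = -3 + p²
√(d(-10 + c) + 397) = √((-3 + (-10 - 3)²) + 397) = √((-3 + (-13)²) + 397) = √((-3 + 169) + 397) = √(166 + 397) = √563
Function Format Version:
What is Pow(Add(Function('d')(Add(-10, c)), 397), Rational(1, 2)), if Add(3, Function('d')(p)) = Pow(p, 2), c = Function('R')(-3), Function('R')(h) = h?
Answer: Pow(563, Rational(1, 2)) ≈ 23.728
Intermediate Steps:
c = -3
Function('d')(p) = Add(-3, Pow(p, 2))
Pow(Add(Function('d')(Add(-10, c)), 397), Rational(1, 2)) = Pow(Add(Add(-3, Pow(Add(-10, -3), 2)), 397), Rational(1, 2)) = Pow(Add(Add(-3, Pow(-13, 2)), 397), Rational(1, 2)) = Pow(Add(Add(-3, 169), 397), Rational(1, 2)) = Pow(Add(166, 397), Rational(1, 2)) = Pow(563, Rational(1, 2))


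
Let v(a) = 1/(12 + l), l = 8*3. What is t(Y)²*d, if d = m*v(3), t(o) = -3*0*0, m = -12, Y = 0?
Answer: 0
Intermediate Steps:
l = 24
v(a) = 1/36 (v(a) = 1/(12 + 24) = 1/36)
t(o) = 0 (t(o) = 0*0 = 0)
d = -⅓ (d = -12*1/36 = -⅓ ≈ -0.33333)
t(Y)²*d = 0²*(-⅓) = 0*(-⅓) = 0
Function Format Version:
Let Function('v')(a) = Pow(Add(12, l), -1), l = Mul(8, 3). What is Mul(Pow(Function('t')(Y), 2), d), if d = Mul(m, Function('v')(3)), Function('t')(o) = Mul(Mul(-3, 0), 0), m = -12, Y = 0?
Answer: 0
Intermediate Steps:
l = 24
Function('v')(a) = Rational(1, 36) (Function('v')(a) = Pow(Add(12, 24), -1) = Pow(36, -1) = Rational(1, 36))
Function('t')(o) = 0 (Function('t')(o) = Mul(0, 0) = 0)
d = Rational(-1, 3) (d = Mul(-12, Rational(1, 36)) = Rational(-1, 3) ≈ -0.33333)
Mul(Pow(Function('t')(Y), 2), d) = Mul(Pow(0, 2), Rational(-1, 3)) = Mul(0, Rational(-1, 3)) = 0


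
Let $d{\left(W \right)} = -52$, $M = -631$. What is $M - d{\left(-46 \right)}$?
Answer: $-579$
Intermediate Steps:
$M - d{\left(-46 \right)} = -631 - -52 = -631 + 52 = -579$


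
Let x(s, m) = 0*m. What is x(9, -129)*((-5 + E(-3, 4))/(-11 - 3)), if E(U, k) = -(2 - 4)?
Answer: 0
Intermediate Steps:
E(U, k) = 2 (E(U, k) = -1*(-2) = 2)
x(s, m) = 0
x(9, -129)*((-5 + E(-3, 4))/(-11 - 3)) = 0*((-5 + 2)/(-11 - 3)) = 0*(-3/(-14)) = 0*(-3*(-1/14)) = 0*(3/14) = 0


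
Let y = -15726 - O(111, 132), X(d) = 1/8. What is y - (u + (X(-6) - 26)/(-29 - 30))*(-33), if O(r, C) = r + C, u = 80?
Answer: -6284457/472 ≈ -13315.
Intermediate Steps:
O(r, C) = C + r
X(d) = ⅛ (X(d) = 1*(⅛) = ⅛)
y = -15969 (y = -15726 - (132 + 111) = -15726 - 1*243 = -15726 - 243 = -15969)
y - (u + (X(-6) - 26)/(-29 - 30))*(-33) = -15969 - (80 + (⅛ - 26)/(-29 - 30))*(-33) = -15969 - (80 - 207/8/(-59))*(-33) = -15969 - (80 - 207/8*(-1/59))*(-33) = -15969 - (80 + 207/472)*(-33) = -15969 - 37967*(-33)/472 = -15969 - 1*(-1252911/472) = -15969 + 1252911/472 = -6284457/472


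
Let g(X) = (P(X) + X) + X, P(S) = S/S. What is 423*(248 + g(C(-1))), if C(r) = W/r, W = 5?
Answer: 101097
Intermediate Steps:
P(S) = 1
C(r) = 5/r
g(X) = 1 + 2*X (g(X) = (1 + X) + X = 1 + 2*X)
423*(248 + g(C(-1))) = 423*(248 + (1 + 2*(5/(-1)))) = 423*(248 + (1 + 2*(5*(-1)))) = 423*(248 + (1 + 2*(-5))) = 423*(248 + (1 - 10)) = 423*(248 - 9) = 423*239 = 101097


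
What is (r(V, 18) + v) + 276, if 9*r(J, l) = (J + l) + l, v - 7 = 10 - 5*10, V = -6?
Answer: 739/3 ≈ 246.33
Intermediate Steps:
v = -33 (v = 7 + (10 - 5*10) = 7 + (10 - 50) = 7 - 40 = -33)
r(J, l) = J/9 + 2*l/9 (r(J, l) = ((J + l) + l)/9 = (J + 2*l)/9 = J/9 + 2*l/9)
(r(V, 18) + v) + 276 = (((⅑)*(-6) + (2/9)*18) - 33) + 276 = ((-⅔ + 4) - 33) + 276 = (10/3 - 33) + 276 = -89/3 + 276 = 739/3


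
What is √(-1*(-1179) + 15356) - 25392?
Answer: -25392 + √16535 ≈ -25263.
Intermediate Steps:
√(-1*(-1179) + 15356) - 25392 = √(1179 + 15356) - 25392 = √16535 - 25392 = -25392 + √16535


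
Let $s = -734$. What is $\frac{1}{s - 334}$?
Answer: $- \frac{1}{1068} \approx -0.00093633$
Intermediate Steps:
$\frac{1}{s - 334} = \frac{1}{-734 - 334} = \frac{1}{-1068} = - \frac{1}{1068}$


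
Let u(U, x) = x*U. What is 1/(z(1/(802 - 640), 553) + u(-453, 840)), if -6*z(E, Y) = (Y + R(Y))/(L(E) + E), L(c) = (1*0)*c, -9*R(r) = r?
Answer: -1/393792 ≈ -2.5394e-6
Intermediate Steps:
R(r) = -r/9
L(c) = 0 (L(c) = 0*c = 0)
u(U, x) = U*x
z(E, Y) = -4*Y/(27*E) (z(E, Y) = -(Y - Y/9)/(6*(0 + E)) = -8*Y/9/(6*E) = -4*Y/(27*E))
1/(z(1/(802 - 640), 553) + u(-453, 840)) = 1/(-4/27*553/1/(802 - 640) - 453*840) = 1/(-4/27*553/1/162 - 380520) = 1/(-4/27*553*162 - 380520) = 1/(-13272 - 380520) = 1/(-393792) = -1/393792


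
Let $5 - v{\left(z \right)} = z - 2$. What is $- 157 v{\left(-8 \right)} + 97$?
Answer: $-2258$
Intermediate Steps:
$v{\left(z \right)} = 7 - z$ ($v{\left(z \right)} = 5 - \left(z - 2\right) = 5 - \left(-2 + z\right) = 7 - z$)
$- 157 v{\left(-8 \right)} + 97 = - 157 \left(7 - -8\right) + 97 = - 157 \left(7 + 8\right) + 97 = \left(-157\right) 15 + 97 = -2355 + 97 = -2258$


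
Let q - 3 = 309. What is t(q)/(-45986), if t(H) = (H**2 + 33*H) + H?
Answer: -53976/22993 ≈ -2.3475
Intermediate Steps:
q = 312 (q = 3 + 309 = 312)
t(H) = H**2 + 34*H
t(q)/(-45986) = (312*(34 + 312))/(-45986) = (312*346)*(-1/45986) = 107952*(-1/45986) = -53976/22993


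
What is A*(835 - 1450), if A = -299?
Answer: 183885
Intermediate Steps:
A*(835 - 1450) = -299*(835 - 1450) = -299*(-615) = 183885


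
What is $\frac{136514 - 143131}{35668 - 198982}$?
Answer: $\frac{6617}{163314} \approx 0.040517$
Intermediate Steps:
$\frac{136514 - 143131}{35668 - 198982} = - \frac{6617}{-163314} = \left(-6617\right) \left(- \frac{1}{163314}\right) = \frac{6617}{163314}$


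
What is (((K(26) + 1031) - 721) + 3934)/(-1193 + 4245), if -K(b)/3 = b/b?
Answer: 4241/3052 ≈ 1.3896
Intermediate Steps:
K(b) = -3 (K(b) = -3*b/b = -3*1 = -3)
(((K(26) + 1031) - 721) + 3934)/(-1193 + 4245) = (((-3 + 1031) - 721) + 3934)/(-1193 + 4245) = ((1028 - 721) + 3934)/3052 = (307 + 3934)*(1/3052) = 4241*(1/3052) = 4241/3052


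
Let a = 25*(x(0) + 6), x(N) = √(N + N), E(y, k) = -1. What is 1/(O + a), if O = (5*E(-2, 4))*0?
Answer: 1/150 ≈ 0.0066667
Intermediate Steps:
O = 0 (O = (5*(-1))*0 = -5*0 = 0)
x(N) = √2*√N (x(N) = √(2*N) = √2*√N)
a = 150 (a = 25*(√2*√0 + 6) = 25*(√2*0 + 6) = 25*(0 + 6) = 25*6 = 150)
1/(O + a) = 1/(0 + 150) = 1/150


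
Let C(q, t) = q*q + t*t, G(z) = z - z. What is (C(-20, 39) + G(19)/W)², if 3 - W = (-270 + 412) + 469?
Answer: 3690241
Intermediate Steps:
G(z) = 0
W = -608 (W = 3 - ((-270 + 412) + 469) = 3 - (142 + 469) = 3 - 1*611 = 3 - 611 = -608)
C(q, t) = q² + t²
(C(-20, 39) + G(19)/W)² = (((-20)² + 39²) + 0/(-608))² = ((400 + 1521) + 0*(-1/608))² = (1921 + 0)² = 1921² = 3690241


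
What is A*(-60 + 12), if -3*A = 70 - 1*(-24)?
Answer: 1504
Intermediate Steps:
A = -94/3 (A = -(70 - 1*(-24))/3 = -(70 + 24)/3 = -1/3*94 = -94/3 ≈ -31.333)
A*(-60 + 12) = -94*(-60 + 12)/3 = -94/3*(-48) = 1504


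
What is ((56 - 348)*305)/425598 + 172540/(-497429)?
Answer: -58866852830/105852393771 ≈ -0.55612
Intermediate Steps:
((56 - 348)*305)/425598 + 172540/(-497429) = -292*305*(1/425598) + 172540*(-1/497429) = -89060*1/425598 - 172540/497429 = -44530/212799 - 172540/497429 = -58866852830/105852393771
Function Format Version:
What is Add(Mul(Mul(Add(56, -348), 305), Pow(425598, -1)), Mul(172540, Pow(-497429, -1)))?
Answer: Rational(-58866852830, 105852393771) ≈ -0.55612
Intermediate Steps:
Add(Mul(Mul(Add(56, -348), 305), Pow(425598, -1)), Mul(172540, Pow(-497429, -1))) = Add(Mul(Mul(-292, 305), Rational(1, 425598)), Mul(172540, Rational(-1, 497429))) = Add(Mul(-89060, Rational(1, 425598)), Rational(-172540, 497429)) = Add(Rational(-44530, 212799), Rational(-172540, 497429)) = Rational(-58866852830, 105852393771)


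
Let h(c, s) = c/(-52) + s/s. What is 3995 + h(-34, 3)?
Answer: 103913/26 ≈ 3996.7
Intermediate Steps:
h(c, s) = 1 - c/52 (h(c, s) = c*(-1/52) + 1 = -c/52 + 1 = 1 - c/52)
3995 + h(-34, 3) = 3995 + (1 - 1/52*(-34)) = 3995 + (1 + 17/26) = 3995 + 43/26 = 103913/26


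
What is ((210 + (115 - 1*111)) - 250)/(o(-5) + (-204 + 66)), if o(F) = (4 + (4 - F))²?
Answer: -36/31 ≈ -1.1613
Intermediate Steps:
o(F) = (8 - F)²
((210 + (115 - 1*111)) - 250)/(o(-5) + (-204 + 66)) = ((210 + (115 - 1*111)) - 250)/((-8 - 5)² + (-204 + 66)) = ((210 + (115 - 111)) - 250)/((-13)² - 138) = ((210 + 4) - 250)/(169 - 138) = (214 - 250)/31 = -36*1/31 = -36/31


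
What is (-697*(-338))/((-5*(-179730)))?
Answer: 117793/449325 ≈ 0.26216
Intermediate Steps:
(-697*(-338))/((-5*(-179730))) = 235586/898650 = 235586*(1/898650) = 117793/449325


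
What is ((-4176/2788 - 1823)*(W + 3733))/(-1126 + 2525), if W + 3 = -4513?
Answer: 995721525/975103 ≈ 1021.1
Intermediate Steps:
W = -4516 (W = -3 - 4513 = -4516)
((-4176/2788 - 1823)*(W + 3733))/(-1126 + 2525) = ((-4176/2788 - 1823)*(-4516 + 3733))/(-1126 + 2525) = ((-4176*1/2788 - 1823)*(-783))/1399 = ((-1044/697 - 1823)*(-783))*(1/1399) = -1271675/697*(-783)*(1/1399) = (995721525/697)*(1/1399) = 995721525/975103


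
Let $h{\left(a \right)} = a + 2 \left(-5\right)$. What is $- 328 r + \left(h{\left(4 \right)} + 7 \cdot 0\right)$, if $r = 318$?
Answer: $-104310$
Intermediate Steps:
$h{\left(a \right)} = -10 + a$ ($h{\left(a \right)} = a - 10 = -10 + a$)
$- 328 r + \left(h{\left(4 \right)} + 7 \cdot 0\right) = \left(-328\right) 318 + \left(\left(-10 + 4\right) + 7 \cdot 0\right) = -104304 + \left(-6 + 0\right) = -104304 - 6 = -104310$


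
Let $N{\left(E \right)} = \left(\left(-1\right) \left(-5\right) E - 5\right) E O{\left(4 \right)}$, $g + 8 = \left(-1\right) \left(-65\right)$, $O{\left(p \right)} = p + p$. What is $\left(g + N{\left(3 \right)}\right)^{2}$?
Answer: $88209$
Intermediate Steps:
$O{\left(p \right)} = 2 p$
$g = 57$ ($g = -8 - -65 = -8 + 65 = 57$)
$N{\left(E \right)} = 8 E \left(-5 + 5 E\right)$ ($N{\left(E \right)} = \left(\left(-1\right) \left(-5\right) E - 5\right) E 2 \cdot 4 = \left(5 E - 5\right) E 8 = \left(-5 + 5 E\right) E 8 = E \left(-5 + 5 E\right) 8 = 8 E \left(-5 + 5 E\right)$)
$\left(g + N{\left(3 \right)}\right)^{2} = \left(57 + 40 \cdot 3 \left(-1 + 3\right)\right)^{2} = \left(57 + 40 \cdot 3 \cdot 2\right)^{2} = \left(57 + 240\right)^{2} = 297^{2} = 88209$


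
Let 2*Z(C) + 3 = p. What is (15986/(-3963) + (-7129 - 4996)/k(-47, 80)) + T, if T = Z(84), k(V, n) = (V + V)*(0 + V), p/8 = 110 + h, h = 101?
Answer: 7316131186/8754267 ≈ 835.72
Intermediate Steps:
p = 1688 (p = 8*(110 + 101) = 8*211 = 1688)
Z(C) = 1685/2 (Z(C) = -3/2 + (½)*1688 = -3/2 + 844 = 1685/2)
k(V, n) = 2*V² (k(V, n) = (2*V)*V = 2*V²)
T = 1685/2 ≈ 842.50
(15986/(-3963) + (-7129 - 4996)/k(-47, 80)) + T = (15986/(-3963) + (-7129 - 4996)/((2*(-47)²))) + 1685/2 = (15986*(-1/3963) - 12125/(2*2209)) + 1685/2 = (-15986/3963 - 12125/4418) + 1685/2 = -118677523/17508534 + 1685/2 = 7316131186/8754267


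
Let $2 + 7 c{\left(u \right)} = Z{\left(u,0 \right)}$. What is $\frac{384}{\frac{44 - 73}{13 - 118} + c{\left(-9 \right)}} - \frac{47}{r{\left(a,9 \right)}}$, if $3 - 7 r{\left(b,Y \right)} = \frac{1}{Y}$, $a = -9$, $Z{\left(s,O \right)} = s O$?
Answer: $- \frac{1051281}{26} \approx -40434.0$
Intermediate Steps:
$Z{\left(s,O \right)} = O s$
$c{\left(u \right)} = - \frac{2}{7}$ ($c{\left(u \right)} = - \frac{2}{7} + \frac{0 u}{7} = - \frac{2}{7} + \frac{1}{7} \cdot 0 = - \frac{2}{7} + 0 = - \frac{2}{7}$)
$r{\left(b,Y \right)} = \frac{3}{7} - \frac{1}{7 Y}$
$\frac{384}{\frac{44 - 73}{13 - 118} + c{\left(-9 \right)}} - \frac{47}{r{\left(a,9 \right)}} = \frac{384}{\frac{44 - 73}{13 - 118} - \frac{2}{7}} - \frac{47}{\frac{1}{7} \cdot \frac{1}{9} \left(-1 + 3 \cdot 9\right)} = \frac{384}{- \frac{29}{-105} - \frac{2}{7}} - \frac{47}{\frac{1}{7} \cdot \frac{1}{9} \left(-1 + 27\right)} = \frac{384}{\left(-29\right) \left(- \frac{1}{105}\right) - \frac{2}{7}} - \frac{47}{\frac{1}{7} \cdot \frac{1}{9} \cdot 26} = \frac{384}{\frac{29}{105} - \frac{2}{7}} - \frac{47}{\frac{26}{63}} = \frac{384}{- \frac{1}{105}} - \frac{2961}{26} = 384 \left(-105\right) - \frac{2961}{26} = -40320 - \frac{2961}{26} = - \frac{1051281}{26}$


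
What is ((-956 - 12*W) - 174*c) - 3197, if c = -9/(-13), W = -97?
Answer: -40423/13 ≈ -3109.5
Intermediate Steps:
c = 9/13 (c = -9*(-1/13) = 9/13 ≈ 0.69231)
((-956 - 12*W) - 174*c) - 3197 = ((-956 - 12*(-97)) - 174*9/13) - 3197 = ((-956 - 1*(-1164)) - 1566/13) - 3197 = ((-956 + 1164) - 1566/13) - 3197 = (208 - 1566/13) - 3197 = 1138/13 - 3197 = -40423/13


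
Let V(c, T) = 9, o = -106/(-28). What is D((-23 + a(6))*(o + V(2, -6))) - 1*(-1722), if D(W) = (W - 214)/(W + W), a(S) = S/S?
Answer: 6784703/3938 ≈ 1722.9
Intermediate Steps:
o = 53/14 (o = -106*(-1/28) = 53/14 ≈ 3.7857)
a(S) = 1
D(W) = (-214 + W)/(2*W) (D(W) = (-214 + W)/((2*W)) = (-214 + W)*(1/(2*W)) = (-214 + W)/(2*W))
D((-23 + a(6))*(o + V(2, -6))) - 1*(-1722) = (-214 + (-23 + 1)*(53/14 + 9))/(2*(((-23 + 1)*(53/14 + 9)))) - 1*(-1722) = (-214 - 22*179/14)/(2*((-22*179/14))) + 1722 = (-214 - 1969/7)/(2*(-1969/7)) + 1722 = (½)*(-7/1969)*(-3467/7) + 1722 = 3467/3938 + 1722 = 6784703/3938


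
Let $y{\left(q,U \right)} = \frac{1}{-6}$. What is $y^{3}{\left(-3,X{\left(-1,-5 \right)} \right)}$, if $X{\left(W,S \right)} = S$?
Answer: $- \frac{1}{216} \approx -0.0046296$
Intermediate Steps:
$y{\left(q,U \right)} = - \frac{1}{6}$
$y^{3}{\left(-3,X{\left(-1,-5 \right)} \right)} = \left(- \frac{1}{6}\right)^{3} = - \frac{1}{216}$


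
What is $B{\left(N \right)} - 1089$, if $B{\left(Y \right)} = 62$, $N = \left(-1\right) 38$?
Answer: $-1027$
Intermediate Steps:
$N = -38$
$B{\left(N \right)} - 1089 = 62 - 1089 = -1027$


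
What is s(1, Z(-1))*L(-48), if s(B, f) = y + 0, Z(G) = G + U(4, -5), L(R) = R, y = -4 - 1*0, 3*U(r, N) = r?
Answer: 192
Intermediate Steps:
U(r, N) = r/3
y = -4 (y = -4 + 0 = -4)
Z(G) = 4/3 + G (Z(G) = G + (⅓)*4 = G + 4/3 = 4/3 + G)
s(B, f) = -4 (s(B, f) = -4 + 0 = -4)
s(1, Z(-1))*L(-48) = -4*(-48) = 192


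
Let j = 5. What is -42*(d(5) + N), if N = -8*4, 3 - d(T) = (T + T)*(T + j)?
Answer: 5418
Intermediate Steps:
d(T) = 3 - 2*T*(5 + T) (d(T) = 3 - (T + T)*(T + 5) = 3 - 2*T*(5 + T))
N = -32
-42*(d(5) + N) = -42*((3 - 10*5 - 2*5²) - 32) = -42*((3 - 50 - 2*25) - 32) = -42*((3 - 50 - 50) - 32) = -42*(-97 - 32) = -42*(-129) = 5418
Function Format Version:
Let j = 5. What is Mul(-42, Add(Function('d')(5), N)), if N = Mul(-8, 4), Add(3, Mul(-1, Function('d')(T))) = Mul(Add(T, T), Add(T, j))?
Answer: 5418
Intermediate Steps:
Function('d')(T) = Add(3, Mul(-2, T, Add(5, T))) (Function('d')(T) = Add(3, Mul(-1, Mul(Add(T, T), Add(T, 5)))) = Add(3, Mul(-1, Mul(Mul(2, T), Add(5, T)))) = Add(3, Mul(-1, Mul(2, T, Add(5, T)))) = Add(3, Mul(-2, T, Add(5, T))))
N = -32
Mul(-42, Add(Function('d')(5), N)) = Mul(-42, Add(Add(3, Mul(-10, 5), Mul(-2, Pow(5, 2))), -32)) = Mul(-42, Add(Add(3, -50, Mul(-2, 25)), -32)) = Mul(-42, Add(Add(3, -50, -50), -32)) = Mul(-42, Add(-97, -32)) = Mul(-42, -129) = 5418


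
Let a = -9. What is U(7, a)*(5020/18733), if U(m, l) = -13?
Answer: -5020/1441 ≈ -3.4837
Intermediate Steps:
U(7, a)*(5020/18733) = -65260/18733 = -13*5020/18733 = -5020/1441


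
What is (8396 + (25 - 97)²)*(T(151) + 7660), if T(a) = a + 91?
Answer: 107309160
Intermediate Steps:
T(a) = 91 + a
(8396 + (25 - 97)²)*(T(151) + 7660) = (8396 + (25 - 97)²)*((91 + 151) + 7660) = (8396 + (-72)²)*(242 + 7660) = (8396 + 5184)*7902 = 13580*7902 = 107309160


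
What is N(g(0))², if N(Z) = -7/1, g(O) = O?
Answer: 49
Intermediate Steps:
N(Z) = -7 (N(Z) = -7*1 = -7)
N(g(0))² = (-7)² = 49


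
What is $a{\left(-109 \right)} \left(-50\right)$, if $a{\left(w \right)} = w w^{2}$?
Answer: $64751450$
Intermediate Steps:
$a{\left(w \right)} = w^{3}$
$a{\left(-109 \right)} \left(-50\right) = \left(-109\right)^{3} \left(-50\right) = \left(-1295029\right) \left(-50\right) = 64751450$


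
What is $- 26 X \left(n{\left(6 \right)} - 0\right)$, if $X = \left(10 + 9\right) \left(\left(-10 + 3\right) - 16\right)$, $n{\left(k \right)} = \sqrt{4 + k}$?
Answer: $11362 \sqrt{10} \approx 35930.0$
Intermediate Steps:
$X = -437$ ($X = 19 \left(-7 - 16\right) = 19 \left(-23\right) = -437$)
$- 26 X \left(n{\left(6 \right)} - 0\right) = \left(-26\right) \left(-437\right) \left(\sqrt{4 + 6} - 0\right) = 11362 \left(\sqrt{10} + 0\right) = 11362 \sqrt{10}$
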